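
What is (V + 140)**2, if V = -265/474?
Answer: 4368549025/224676 ≈ 19444.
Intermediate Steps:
V = -265/474 (V = -265*1/474 = -265/474 ≈ -0.55907)
(V + 140)**2 = (-265/474 + 140)**2 = (66095/474)**2 = 4368549025/224676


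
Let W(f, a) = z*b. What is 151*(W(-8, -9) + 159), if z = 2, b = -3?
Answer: 23103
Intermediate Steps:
W(f, a) = -6 (W(f, a) = 2*(-3) = -6)
151*(W(-8, -9) + 159) = 151*(-6 + 159) = 151*153 = 23103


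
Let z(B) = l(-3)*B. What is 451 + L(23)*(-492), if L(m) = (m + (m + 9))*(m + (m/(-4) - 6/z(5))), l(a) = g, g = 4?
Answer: -458216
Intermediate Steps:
l(a) = 4
z(B) = 4*B
L(m) = (9 + 2*m)*(-3/10 + 3*m/4) (L(m) = (m + (m + 9))*(m + (m/(-4) - 6/(4*5))) = (m + (9 + m))*(m + (m*(-1/4) - 6/20)) = (9 + 2*m)*(m + (-m/4 - 6*1/20)) = (9 + 2*m)*(m + (-m/4 - 3/10)) = (9 + 2*m)*(m + (-3/10 - m/4)) = (9 + 2*m)*(-3/10 + 3*m/4))
451 + L(23)*(-492) = 451 + (-27/10 + (3/2)*23**2 + (123/20)*23)*(-492) = 451 + (-27/10 + (3/2)*529 + 2829/20)*(-492) = 451 + (-27/10 + 1587/2 + 2829/20)*(-492) = 451 + (3729/4)*(-492) = 451 - 458667 = -458216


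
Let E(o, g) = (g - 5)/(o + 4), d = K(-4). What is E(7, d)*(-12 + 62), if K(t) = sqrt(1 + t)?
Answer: -250/11 + 50*I*sqrt(3)/11 ≈ -22.727 + 7.873*I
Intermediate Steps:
d = I*sqrt(3) (d = sqrt(1 - 4) = sqrt(-3) = I*sqrt(3) ≈ 1.732*I)
E(o, g) = (-5 + g)/(4 + o)
E(7, d)*(-12 + 62) = ((-5 + I*sqrt(3))/(4 + 7))*(-12 + 62) = ((-5 + I*sqrt(3))/11)*50 = (-5/11 + I*sqrt(3)/11)*50 = -250/11 + 50*I*sqrt(3)/11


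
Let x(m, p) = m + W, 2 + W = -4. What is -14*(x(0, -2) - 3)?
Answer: 126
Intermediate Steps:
W = -6 (W = -2 - 4 = -6)
x(m, p) = -6 + m (x(m, p) = m - 6 = -6 + m)
-14*(x(0, -2) - 3) = -14*((-6 + 0) - 3) = -14*(-6 - 3) = -14*(-9) = 126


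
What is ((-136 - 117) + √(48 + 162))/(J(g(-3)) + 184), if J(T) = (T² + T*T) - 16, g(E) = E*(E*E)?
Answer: -253/1626 + √210/1626 ≈ -0.14668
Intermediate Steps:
g(E) = E³ (g(E) = E*E² = E³)
J(T) = -16 + 2*T² (J(T) = (T² + T²) - 16 = 2*T² - 16 = -16 + 2*T²)
((-136 - 117) + √(48 + 162))/(J(g(-3)) + 184) = ((-136 - 117) + √(48 + 162))/((-16 + 2*((-3)³)²) + 184) = (-253 + √210)/((-16 + 2*(-27)²) + 184) = (-253 + √210)/((-16 + 2*729) + 184) = (-253 + √210)/((-16 + 1458) + 184) = (-253 + √210)/(1442 + 184) = (-253 + √210)/1626 = (-253 + √210)*(1/1626) = -253/1626 + √210/1626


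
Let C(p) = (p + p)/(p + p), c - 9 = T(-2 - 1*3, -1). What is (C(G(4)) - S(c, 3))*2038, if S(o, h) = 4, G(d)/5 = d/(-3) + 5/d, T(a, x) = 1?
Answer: -6114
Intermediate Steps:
c = 10 (c = 9 + 1 = 10)
G(d) = 25/d - 5*d/3 (G(d) = 5*(d/(-3) + 5/d) = 5*(d*(-⅓) + 5/d) = 5*(-d/3 + 5/d) = 5*(5/d - d/3) = 25/d - 5*d/3)
C(p) = 1 (C(p) = (2*p)/((2*p)) = (2*p)*(1/(2*p)) = 1)
(C(G(4)) - S(c, 3))*2038 = (1 - 1*4)*2038 = (1 - 4)*2038 = -3*2038 = -6114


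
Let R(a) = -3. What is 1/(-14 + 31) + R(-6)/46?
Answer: -5/782 ≈ -0.0063939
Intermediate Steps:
1/(-14 + 31) + R(-6)/46 = 1/(-14 + 31) - 3/46 = 1/17 - 3*1/46 = 1/17 - 3/46 = -5/782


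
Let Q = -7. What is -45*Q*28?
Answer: 8820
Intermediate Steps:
-45*Q*28 = -45*(-7)*28 = 315*28 = 8820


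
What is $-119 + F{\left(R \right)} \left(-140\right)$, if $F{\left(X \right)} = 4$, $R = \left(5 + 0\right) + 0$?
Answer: $-679$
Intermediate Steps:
$R = 5$ ($R = 5 + 0 = 5$)
$-119 + F{\left(R \right)} \left(-140\right) = -119 + 4 \left(-140\right) = -119 - 560 = -679$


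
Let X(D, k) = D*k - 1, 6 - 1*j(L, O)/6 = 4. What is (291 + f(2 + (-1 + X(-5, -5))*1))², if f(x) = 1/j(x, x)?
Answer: 12201049/144 ≈ 84730.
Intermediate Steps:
j(L, O) = 12 (j(L, O) = 36 - 6*4 = 36 - 24 = 12)
X(D, k) = -1 + D*k
f(x) = 1/12
(291 + f(2 + (-1 + X(-5, -5))*1))² = (291 + 1/12)² = (3493/12)² = 12201049/144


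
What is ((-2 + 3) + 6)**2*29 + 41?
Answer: 1462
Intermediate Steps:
((-2 + 3) + 6)**2*29 + 41 = (1 + 6)**2*29 + 41 = 7**2*29 + 41 = 49*29 + 41 = 1421 + 41 = 1462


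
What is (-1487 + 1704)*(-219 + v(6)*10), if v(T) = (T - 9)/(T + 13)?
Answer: -909447/19 ≈ -47866.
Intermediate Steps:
v(T) = (-9 + T)/(13 + T)
(-1487 + 1704)*(-219 + v(6)*10) = (-1487 + 1704)*(-219 + ((-9 + 6)/(13 + 6))*10) = 217*(-219 + (-3/19)*10) = 217*(-219 + ((1/19)*(-3))*10) = 217*(-219 - 3/19*10) = 217*(-219 - 30/19) = 217*(-4191/19) = -909447/19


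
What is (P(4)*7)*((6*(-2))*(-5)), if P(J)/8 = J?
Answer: 13440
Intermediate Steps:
P(J) = 8*J
(P(4)*7)*((6*(-2))*(-5)) = ((8*4)*7)*((6*(-2))*(-5)) = (32*7)*(-12*(-5)) = 224*60 = 13440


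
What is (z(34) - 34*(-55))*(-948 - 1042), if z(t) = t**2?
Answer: -6021740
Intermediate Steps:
(z(34) - 34*(-55))*(-948 - 1042) = (34**2 - 34*(-55))*(-948 - 1042) = (1156 + 1870)*(-1990) = 3026*(-1990) = -6021740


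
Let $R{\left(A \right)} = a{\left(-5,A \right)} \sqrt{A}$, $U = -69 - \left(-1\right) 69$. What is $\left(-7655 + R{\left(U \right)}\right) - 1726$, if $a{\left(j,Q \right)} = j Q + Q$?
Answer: $-9381$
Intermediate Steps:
$U = 0$ ($U = -69 - -69 = -69 + 69 = 0$)
$a{\left(j,Q \right)} = Q + Q j$ ($a{\left(j,Q \right)} = Q j + Q = Q + Q j$)
$R{\left(A \right)} = - 4 A^{\frac{3}{2}}$ ($R{\left(A \right)} = A \left(1 - 5\right) \sqrt{A} = A \left(-4\right) \sqrt{A} = - 4 A \sqrt{A} = - 4 A^{\frac{3}{2}}$)
$\left(-7655 + R{\left(U \right)}\right) - 1726 = \left(-7655 - 4 \cdot 0^{\frac{3}{2}}\right) - 1726 = \left(-7655 - 0\right) - 1726 = \left(-7655 + 0\right) - 1726 = -7655 - 1726 = -9381$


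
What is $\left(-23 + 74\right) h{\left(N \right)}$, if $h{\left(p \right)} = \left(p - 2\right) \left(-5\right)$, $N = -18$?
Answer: $5100$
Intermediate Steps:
$h{\left(p \right)} = 10 - 5 p$ ($h{\left(p \right)} = \left(-2 + p\right) \left(-5\right) = 10 - 5 p$)
$\left(-23 + 74\right) h{\left(N \right)} = \left(-23 + 74\right) \left(10 - -90\right) = 51 \left(10 + 90\right) = 51 \cdot 100 = 5100$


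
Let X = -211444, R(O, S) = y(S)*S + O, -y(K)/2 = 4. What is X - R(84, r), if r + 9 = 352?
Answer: -208784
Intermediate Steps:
r = 343 (r = -9 + 352 = 343)
y(K) = -8 (y(K) = -2*4 = -8)
R(O, S) = O - 8*S (R(O, S) = -8*S + O = O - 8*S)
X - R(84, r) = -211444 - (84 - 8*343) = -211444 - (84 - 2744) = -211444 - 1*(-2660) = -211444 + 2660 = -208784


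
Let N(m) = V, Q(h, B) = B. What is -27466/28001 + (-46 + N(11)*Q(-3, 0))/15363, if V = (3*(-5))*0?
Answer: -423248204/430179363 ≈ -0.98389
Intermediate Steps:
V = 0 (V = -15*0 = 0)
N(m) = 0
-27466/28001 + (-46 + N(11)*Q(-3, 0))/15363 = -27466/28001 + (-46 + 0*0)/15363 = -27466*1/28001 + (-46 + 0)*(1/15363) = -27466/28001 - 46*1/15363 = -27466/28001 - 46/15363 = -423248204/430179363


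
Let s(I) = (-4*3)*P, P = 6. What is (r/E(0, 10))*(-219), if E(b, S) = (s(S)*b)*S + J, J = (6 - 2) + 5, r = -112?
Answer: 8176/3 ≈ 2725.3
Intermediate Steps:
J = 9 (J = 4 + 5 = 9)
s(I) = -72 (s(I) = -4*3*6 = -12*6 = -72)
E(b, S) = 9 - 72*S*b (E(b, S) = (-72*b)*S + 9 = -72*S*b + 9 = 9 - 72*S*b)
(r/E(0, 10))*(-219) = -112/(9 - 72*10*0)*(-219) = -112/(9 + 0)*(-219) = -112/9*(-219) = 8176/3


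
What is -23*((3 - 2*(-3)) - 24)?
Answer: 345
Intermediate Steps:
-23*((3 - 2*(-3)) - 24) = -23*((3 + 6) - 24) = -23*(9 - 24) = -23*(-15) = 345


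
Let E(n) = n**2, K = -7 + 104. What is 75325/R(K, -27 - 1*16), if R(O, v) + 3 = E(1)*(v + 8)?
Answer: -75325/38 ≈ -1982.2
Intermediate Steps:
K = 97
R(O, v) = 5 + v (R(O, v) = -3 + 1**2*(v + 8) = -3 + 1*(8 + v) = -3 + (8 + v) = 5 + v)
75325/R(K, -27 - 1*16) = 75325/(5 + (-27 - 1*16)) = 75325/(5 + (-27 - 16)) = 75325/(5 - 43) = 75325/(-38) = 75325*(-1/38) = -75325/38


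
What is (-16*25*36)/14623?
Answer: -14400/14623 ≈ -0.98475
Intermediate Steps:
(-16*25*36)/14623 = -400*36*(1/14623) = -14400*1/14623 = -14400/14623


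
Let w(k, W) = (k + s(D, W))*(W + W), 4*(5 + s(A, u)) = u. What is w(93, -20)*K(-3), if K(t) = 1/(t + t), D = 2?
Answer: 1660/3 ≈ 553.33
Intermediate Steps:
s(A, u) = -5 + u/4
K(t) = 1/(2*t)
w(k, W) = 2*W*(-5 + k + W/4) (w(k, W) = (k + (-5 + W/4))*(W + W) = (-5 + k + W/4)*(2*W) = 2*W*(-5 + k + W/4))
w(93, -20)*K(-3) = ((½)*(-20)*(-20 - 20 + 4*93))*((½)/(-3)) = ((½)*(-20)*(-20 - 20 + 372))*((½)*(-⅓)) = ((½)*(-20)*332)*(-⅙) = -3320*(-⅙) = 1660/3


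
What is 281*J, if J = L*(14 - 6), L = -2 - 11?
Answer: -29224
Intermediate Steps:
L = -13
J = -104 (J = -13*(14 - 6) = -13*8 = -104)
281*J = 281*(-104) = -29224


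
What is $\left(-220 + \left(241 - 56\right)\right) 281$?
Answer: $-9835$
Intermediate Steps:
$\left(-220 + \left(241 - 56\right)\right) 281 = \left(-220 + 185\right) 281 = \left(-35\right) 281 = -9835$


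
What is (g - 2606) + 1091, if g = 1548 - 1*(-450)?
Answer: 483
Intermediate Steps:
g = 1998 (g = 1548 + 450 = 1998)
(g - 2606) + 1091 = (1998 - 2606) + 1091 = -608 + 1091 = 483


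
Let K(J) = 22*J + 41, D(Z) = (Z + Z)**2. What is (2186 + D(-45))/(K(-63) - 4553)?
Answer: -5143/2949 ≈ -1.7440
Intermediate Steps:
D(Z) = 4*Z**2 (D(Z) = (2*Z)**2 = 4*Z**2)
K(J) = 41 + 22*J
(2186 + D(-45))/(K(-63) - 4553) = (2186 + 4*(-45)**2)/((41 + 22*(-63)) - 4553) = (2186 + 4*2025)/((41 - 1386) - 4553) = (2186 + 8100)/(-1345 - 4553) = 10286/(-5898) = 10286*(-1/5898) = -5143/2949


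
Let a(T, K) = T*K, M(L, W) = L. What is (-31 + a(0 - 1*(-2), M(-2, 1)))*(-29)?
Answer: 1015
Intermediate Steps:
a(T, K) = K*T
(-31 + a(0 - 1*(-2), M(-2, 1)))*(-29) = (-31 - 2*(0 - 1*(-2)))*(-29) = (-31 - 2*(0 + 2))*(-29) = (-31 - 2*2)*(-29) = (-31 - 4)*(-29) = -35*(-29) = 1015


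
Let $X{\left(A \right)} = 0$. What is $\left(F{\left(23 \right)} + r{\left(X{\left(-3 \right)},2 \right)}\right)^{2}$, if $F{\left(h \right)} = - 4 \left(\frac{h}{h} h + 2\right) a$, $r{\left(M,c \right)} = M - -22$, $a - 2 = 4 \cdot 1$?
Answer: $334084$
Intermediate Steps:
$a = 6$ ($a = 2 + 4 \cdot 1 = 2 + 4 = 6$)
$r{\left(M,c \right)} = 22 + M$ ($r{\left(M,c \right)} = M + 22 = 22 + M$)
$F{\left(h \right)} = -48 - 24 h$ ($F{\left(h \right)} = - 4 \left(\frac{h}{h} h + 2\right) 6 = - 4 \left(1 h + 2\right) 6 = - 4 \left(h + 2\right) 6 = - 4 \left(2 + h\right) 6 = \left(-8 - 4 h\right) 6 = -48 - 24 h$)
$\left(F{\left(23 \right)} + r{\left(X{\left(-3 \right)},2 \right)}\right)^{2} = \left(\left(-48 - 552\right) + \left(22 + 0\right)\right)^{2} = \left(\left(-48 - 552\right) + 22\right)^{2} = \left(-600 + 22\right)^{2} = \left(-578\right)^{2} = 334084$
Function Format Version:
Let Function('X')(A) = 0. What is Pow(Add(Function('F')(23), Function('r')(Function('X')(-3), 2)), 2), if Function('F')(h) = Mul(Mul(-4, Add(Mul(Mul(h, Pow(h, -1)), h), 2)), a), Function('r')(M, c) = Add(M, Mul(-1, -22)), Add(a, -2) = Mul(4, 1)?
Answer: 334084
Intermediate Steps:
a = 6 (a = Add(2, Mul(4, 1)) = Add(2, 4) = 6)
Function('r')(M, c) = Add(22, M) (Function('r')(M, c) = Add(M, 22) = Add(22, M))
Function('F')(h) = Add(-48, Mul(-24, h)) (Function('F')(h) = Mul(Mul(-4, Add(Mul(Mul(h, Pow(h, -1)), h), 2)), 6) = Mul(Mul(-4, Add(Mul(1, h), 2)), 6) = Mul(Mul(-4, Add(h, 2)), 6) = Mul(Mul(-4, Add(2, h)), 6) = Mul(Add(-8, Mul(-4, h)), 6) = Add(-48, Mul(-24, h)))
Pow(Add(Function('F')(23), Function('r')(Function('X')(-3), 2)), 2) = Pow(Add(Add(-48, Mul(-24, 23)), Add(22, 0)), 2) = Pow(Add(Add(-48, -552), 22), 2) = Pow(Add(-600, 22), 2) = Pow(-578, 2) = 334084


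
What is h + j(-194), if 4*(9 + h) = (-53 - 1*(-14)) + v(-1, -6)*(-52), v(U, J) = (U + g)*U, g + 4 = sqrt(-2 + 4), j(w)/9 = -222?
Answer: -8327/4 + 13*sqrt(2) ≈ -2063.4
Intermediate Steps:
j(w) = -1998 (j(w) = 9*(-222) = -1998)
g = -4 + sqrt(2) (g = -4 + sqrt(-2 + 4) = -4 + sqrt(2) ≈ -2.5858)
v(U, J) = U*(-4 + U + sqrt(2)) (v(U, J) = (U + (-4 + sqrt(2)))*U = (-4 + U + sqrt(2))*U = U*(-4 + U + sqrt(2)))
h = -335/4 + 13*sqrt(2) (h = -9 + ((-53 - 1*(-14)) - (-4 - 1 + sqrt(2))*(-52))/4 = -9 + ((-53 + 14) - (-5 + sqrt(2))*(-52))/4 = -9 + (-39 + (5 - sqrt(2))*(-52))/4 = -9 + (-39 + (-260 + 52*sqrt(2)))/4 = -9 + (-299 + 52*sqrt(2))/4 = -9 + (-299/4 + 13*sqrt(2)) = -335/4 + 13*sqrt(2) ≈ -65.365)
h + j(-194) = (-335/4 + 13*sqrt(2)) - 1998 = -8327/4 + 13*sqrt(2)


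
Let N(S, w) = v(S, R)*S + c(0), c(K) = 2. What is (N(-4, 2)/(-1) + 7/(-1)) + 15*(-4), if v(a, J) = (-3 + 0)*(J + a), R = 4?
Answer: -69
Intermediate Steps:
v(a, J) = -3*J - 3*a (v(a, J) = -3*(J + a) = -3*J - 3*a)
N(S, w) = 2 + S*(-12 - 3*S) (N(S, w) = (-3*4 - 3*S)*S + 2 = (-12 - 3*S)*S + 2 = S*(-12 - 3*S) + 2 = 2 + S*(-12 - 3*S))
(N(-4, 2)/(-1) + 7/(-1)) + 15*(-4) = ((2 - 3*(-4)*(4 - 4))/(-1) + 7/(-1)) + 15*(-4) = ((2 - 3*(-4)*0)*(-1) + 7*(-1)) - 60 = ((2 + 0)*(-1) - 7) - 60 = (2*(-1) - 7) - 60 = (-2 - 7) - 60 = -9 - 60 = -69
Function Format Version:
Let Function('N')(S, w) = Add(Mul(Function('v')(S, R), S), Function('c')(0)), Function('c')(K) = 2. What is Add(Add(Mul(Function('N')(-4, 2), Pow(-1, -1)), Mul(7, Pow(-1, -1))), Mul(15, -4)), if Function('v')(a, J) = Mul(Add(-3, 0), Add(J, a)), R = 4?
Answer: -69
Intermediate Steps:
Function('v')(a, J) = Add(Mul(-3, J), Mul(-3, a)) (Function('v')(a, J) = Mul(-3, Add(J, a)) = Add(Mul(-3, J), Mul(-3, a)))
Function('N')(S, w) = Add(2, Mul(S, Add(-12, Mul(-3, S)))) (Function('N')(S, w) = Add(Mul(Add(Mul(-3, 4), Mul(-3, S)), S), 2) = Add(Mul(Add(-12, Mul(-3, S)), S), 2) = Add(Mul(S, Add(-12, Mul(-3, S))), 2) = Add(2, Mul(S, Add(-12, Mul(-3, S)))))
Add(Add(Mul(Function('N')(-4, 2), Pow(-1, -1)), Mul(7, Pow(-1, -1))), Mul(15, -4)) = Add(Add(Mul(Add(2, Mul(-3, -4, Add(4, -4))), Pow(-1, -1)), Mul(7, Pow(-1, -1))), Mul(15, -4)) = Add(Add(Mul(Add(2, Mul(-3, -4, 0)), -1), Mul(7, -1)), -60) = Add(Add(Mul(Add(2, 0), -1), -7), -60) = Add(Add(Mul(2, -1), -7), -60) = Add(Add(-2, -7), -60) = Add(-9, -60) = -69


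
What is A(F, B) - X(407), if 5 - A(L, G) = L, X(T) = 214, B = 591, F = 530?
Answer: -739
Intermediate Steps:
A(L, G) = 5 - L
A(F, B) - X(407) = (5 - 1*530) - 1*214 = (5 - 530) - 214 = -525 - 214 = -739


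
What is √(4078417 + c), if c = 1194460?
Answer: √5272877 ≈ 2296.3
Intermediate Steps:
√(4078417 + c) = √(4078417 + 1194460) = √5272877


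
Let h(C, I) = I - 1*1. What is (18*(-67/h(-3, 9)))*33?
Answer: -19899/4 ≈ -4974.8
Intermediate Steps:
h(C, I) = -1 + I (h(C, I) = I - 1 = -1 + I)
(18*(-67/h(-3, 9)))*33 = (18*(-67/(-1 + 9)))*33 = (18*(-67/8))*33 = -603/4*33 = -19899/4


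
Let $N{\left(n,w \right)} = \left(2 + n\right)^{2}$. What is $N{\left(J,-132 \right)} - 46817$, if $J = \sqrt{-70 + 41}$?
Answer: $-46842 + 4 i \sqrt{29} \approx -46842.0 + 21.541 i$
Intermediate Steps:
$J = i \sqrt{29}$ ($J = \sqrt{-29} = i \sqrt{29} \approx 5.3852 i$)
$N{\left(J,-132 \right)} - 46817 = \left(2 + i \sqrt{29}\right)^{2} - 46817 = -46817 + \left(2 + i \sqrt{29}\right)^{2}$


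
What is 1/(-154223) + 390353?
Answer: 60201410718/154223 ≈ 3.9035e+5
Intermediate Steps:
1/(-154223) + 390353 = -1/154223 + 390353 = 60201410718/154223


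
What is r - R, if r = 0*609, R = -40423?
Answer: 40423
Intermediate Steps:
r = 0
r - R = 0 - 1*(-40423) = 0 + 40423 = 40423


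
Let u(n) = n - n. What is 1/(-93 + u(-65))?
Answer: -1/93 ≈ -0.010753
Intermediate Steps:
u(n) = 0
1/(-93 + u(-65)) = 1/(-93 + 0) = 1/(-93) = -1/93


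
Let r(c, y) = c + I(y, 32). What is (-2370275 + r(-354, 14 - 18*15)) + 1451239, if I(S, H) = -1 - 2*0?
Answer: -919391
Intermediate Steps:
I(S, H) = -1 (I(S, H) = -1 + 0 = -1)
r(c, y) = -1 + c (r(c, y) = c - 1 = -1 + c)
(-2370275 + r(-354, 14 - 18*15)) + 1451239 = (-2370275 + (-1 - 354)) + 1451239 = (-2370275 - 355) + 1451239 = -2370630 + 1451239 = -919391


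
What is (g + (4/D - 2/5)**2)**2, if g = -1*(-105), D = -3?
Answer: 590538601/50625 ≈ 11665.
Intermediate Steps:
g = 105
(g + (4/D - 2/5)**2)**2 = (105 + (4/(-3) - 2/5)**2)**2 = (105 + (4*(-1/3) - 2*1/5)**2)**2 = (105 + (-4/3 - 2/5)**2)**2 = (105 + (-26/15)**2)**2 = (105 + 676/225)**2 = (24301/225)**2 = 590538601/50625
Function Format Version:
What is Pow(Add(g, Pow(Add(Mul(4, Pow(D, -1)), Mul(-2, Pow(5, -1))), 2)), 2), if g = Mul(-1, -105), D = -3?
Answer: Rational(590538601, 50625) ≈ 11665.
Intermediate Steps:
g = 105
Pow(Add(g, Pow(Add(Mul(4, Pow(D, -1)), Mul(-2, Pow(5, -1))), 2)), 2) = Pow(Add(105, Pow(Add(Mul(4, Pow(-3, -1)), Mul(-2, Pow(5, -1))), 2)), 2) = Pow(Add(105, Pow(Add(Mul(4, Rational(-1, 3)), Mul(-2, Rational(1, 5))), 2)), 2) = Pow(Add(105, Pow(Add(Rational(-4, 3), Rational(-2, 5)), 2)), 2) = Pow(Add(105, Pow(Rational(-26, 15), 2)), 2) = Pow(Add(105, Rational(676, 225)), 2) = Pow(Rational(24301, 225), 2) = Rational(590538601, 50625)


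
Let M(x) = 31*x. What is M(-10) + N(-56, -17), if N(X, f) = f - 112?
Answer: -439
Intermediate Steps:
N(X, f) = -112 + f
M(-10) + N(-56, -17) = 31*(-10) + (-112 - 17) = -310 - 129 = -439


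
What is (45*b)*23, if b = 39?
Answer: 40365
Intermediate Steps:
(45*b)*23 = (45*39)*23 = 1755*23 = 40365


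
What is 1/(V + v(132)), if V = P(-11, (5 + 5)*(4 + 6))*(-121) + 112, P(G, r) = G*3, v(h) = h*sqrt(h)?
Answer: 4105/14551057 - 264*sqrt(33)/14551057 ≈ 0.00017789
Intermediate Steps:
v(h) = h**(3/2)
P(G, r) = 3*G
V = 4105 (V = (3*(-11))*(-121) + 112 = -33*(-121) + 112 = 3993 + 112 = 4105)
1/(V + v(132)) = 1/(4105 + 132**(3/2)) = 1/(4105 + 264*sqrt(33))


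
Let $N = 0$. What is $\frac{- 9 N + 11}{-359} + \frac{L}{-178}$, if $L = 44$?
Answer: $- \frac{8877}{31951} \approx -0.27783$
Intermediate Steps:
$\frac{- 9 N + 11}{-359} + \frac{L}{-178} = \frac{\left(-9\right) 0 + 11}{-359} + \frac{44}{-178} = \left(0 + 11\right) \left(- \frac{1}{359}\right) + 44 \left(- \frac{1}{178}\right) = 11 \left(- \frac{1}{359}\right) - \frac{22}{89} = - \frac{11}{359} - \frac{22}{89} = - \frac{8877}{31951}$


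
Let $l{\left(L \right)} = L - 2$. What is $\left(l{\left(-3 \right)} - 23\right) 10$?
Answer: $-280$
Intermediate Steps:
$l{\left(L \right)} = -2 + L$
$\left(l{\left(-3 \right)} - 23\right) 10 = \left(\left(-2 - 3\right) - 23\right) 10 = \left(-5 - 23\right) 10 = \left(-28\right) 10 = -280$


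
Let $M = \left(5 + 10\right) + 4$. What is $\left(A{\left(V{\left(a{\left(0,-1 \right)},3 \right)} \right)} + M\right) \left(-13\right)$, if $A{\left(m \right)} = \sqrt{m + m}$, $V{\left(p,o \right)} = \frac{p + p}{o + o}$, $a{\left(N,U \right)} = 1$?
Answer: $-247 - \frac{13 \sqrt{6}}{3} \approx -257.61$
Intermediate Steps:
$V{\left(p,o \right)} = \frac{p}{o}$ ($V{\left(p,o \right)} = \frac{2 p}{2 o} = 2 p \frac{1}{2 o} = \frac{p}{o}$)
$A{\left(m \right)} = \sqrt{2} \sqrt{m}$ ($A{\left(m \right)} = \sqrt{2 m} = \sqrt{2} \sqrt{m}$)
$M = 19$ ($M = 15 + 4 = 19$)
$\left(A{\left(V{\left(a{\left(0,-1 \right)},3 \right)} \right)} + M\right) \left(-13\right) = \left(\sqrt{2} \sqrt{1 \cdot \frac{1}{3}} + 19\right) \left(-13\right) = \left(\frac{\sqrt{2}}{\sqrt{3}} + 19\right) \left(-13\right) = \left(\sqrt{2} \frac{\sqrt{3}}{3} + 19\right) \left(-13\right) = \left(\frac{\sqrt{6}}{3} + 19\right) \left(-13\right) = \left(19 + \frac{\sqrt{6}}{3}\right) \left(-13\right) = -247 - \frac{13 \sqrt{6}}{3}$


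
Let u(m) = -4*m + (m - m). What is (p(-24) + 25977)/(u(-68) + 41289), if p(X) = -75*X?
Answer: 27777/41561 ≈ 0.66834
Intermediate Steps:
u(m) = -4*m (u(m) = -4*m + 0 = -4*m)
(p(-24) + 25977)/(u(-68) + 41289) = (-75*(-24) + 25977)/(-4*(-68) + 41289) = (1800 + 25977)/(272 + 41289) = 27777/41561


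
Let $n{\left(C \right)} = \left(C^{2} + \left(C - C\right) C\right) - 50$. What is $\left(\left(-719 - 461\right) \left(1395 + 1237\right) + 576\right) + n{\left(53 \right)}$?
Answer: $-3102425$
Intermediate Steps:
$n{\left(C \right)} = -50 + C^{2}$ ($n{\left(C \right)} = \left(C^{2} + 0 C\right) - 50 = \left(C^{2} + 0\right) - 50 = C^{2} - 50 = -50 + C^{2}$)
$\left(\left(-719 - 461\right) \left(1395 + 1237\right) + 576\right) + n{\left(53 \right)} = \left(\left(-719 - 461\right) \left(1395 + 1237\right) + 576\right) - \left(50 - 53^{2}\right) = \left(\left(-1180\right) 2632 + 576\right) + \left(-50 + 2809\right) = \left(-3105760 + 576\right) + 2759 = -3105184 + 2759 = -3102425$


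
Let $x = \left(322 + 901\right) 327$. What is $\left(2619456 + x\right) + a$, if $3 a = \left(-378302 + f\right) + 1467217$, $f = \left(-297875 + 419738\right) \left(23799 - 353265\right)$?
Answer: $- \frac{40139568112}{3} \approx -1.338 \cdot 10^{10}$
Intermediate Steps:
$x = 399921$ ($x = 1223 \cdot 327 = 399921$)
$f = -40149715158$ ($f = 121863 \left(-329466\right) = -40149715158$)
$a = - \frac{40148626243}{3}$ ($a = \frac{\left(-378302 - 40149715158\right) + 1467217}{3} = \frac{-40150093460 + 1467217}{3} = \frac{1}{3} \left(-40148626243\right) = - \frac{40148626243}{3} \approx -1.3383 \cdot 10^{10}$)
$\left(2619456 + x\right) + a = \left(2619456 + 399921\right) - \frac{40148626243}{3} = 3019377 - \frac{40148626243}{3} = - \frac{40139568112}{3}$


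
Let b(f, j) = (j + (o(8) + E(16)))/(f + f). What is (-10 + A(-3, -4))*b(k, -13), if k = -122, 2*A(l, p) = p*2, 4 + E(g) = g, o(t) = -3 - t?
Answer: -42/61 ≈ -0.68852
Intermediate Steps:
E(g) = -4 + g
A(l, p) = p (A(l, p) = (p*2)/2 = (2*p)/2 = p)
b(f, j) = (1 + j)/(2*f) (b(f, j) = (j + ((-3 - 1*8) + (-4 + 16)))/(f + f) = (j + ((-3 - 8) + 12))/((2*f)) = (j + (-11 + 12))*(1/(2*f)) = (j + 1)*(1/(2*f)) = (1 + j)*(1/(2*f)) = (1 + j)/(2*f))
(-10 + A(-3, -4))*b(k, -13) = (-10 - 4)*((1/2)*(1 - 13)/(-122)) = -7*(-1)*(-12)/122 = -14*3/61 = -42/61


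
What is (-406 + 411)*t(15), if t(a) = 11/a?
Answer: 11/3 ≈ 3.6667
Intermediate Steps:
(-406 + 411)*t(15) = (-406 + 411)*(11/15) = 5*(11*(1/15)) = 5*(11/15) = 11/3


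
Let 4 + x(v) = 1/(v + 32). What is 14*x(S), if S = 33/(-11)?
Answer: -1610/29 ≈ -55.517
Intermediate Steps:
S = -3 (S = 33*(-1/11) = -3)
x(v) = -4 + 1/(32 + v) (x(v) = -4 + 1/(v + 32) = -4 + 1/(32 + v))
14*x(S) = 14*((-127 - 4*(-3))/(32 - 3)) = 14*((-127 + 12)/29) = 14*((1/29)*(-115)) = 14*(-115/29) = -1610/29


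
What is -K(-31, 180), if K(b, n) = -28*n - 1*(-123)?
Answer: 4917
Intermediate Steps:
K(b, n) = 123 - 28*n (K(b, n) = -28*n + 123 = 123 - 28*n)
-K(-31, 180) = -(123 - 28*180) = -(123 - 5040) = -1*(-4917) = 4917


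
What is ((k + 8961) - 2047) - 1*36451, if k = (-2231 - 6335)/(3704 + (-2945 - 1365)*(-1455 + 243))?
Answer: -77201215627/2613712 ≈ -29537.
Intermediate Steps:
k = -4283/2613712 (k = -8566/(3704 - 4310*(-1212)) = -8566/(3704 + 5223720) = -8566/5227424 = -8566*1/5227424 = -4283/2613712 ≈ -0.0016387)
((k + 8961) - 2047) - 1*36451 = ((-4283/2613712 + 8961) - 2047) - 1*36451 = (23421468949/2613712 - 2047) - 36451 = 18071200485/2613712 - 36451 = -77201215627/2613712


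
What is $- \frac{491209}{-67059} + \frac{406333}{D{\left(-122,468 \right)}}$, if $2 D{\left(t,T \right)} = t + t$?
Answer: $- \frac{27188357149}{8181198} \approx -3323.3$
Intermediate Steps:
$D{\left(t,T \right)} = t$ ($D{\left(t,T \right)} = \frac{t + t}{2} = \frac{2 t}{2} = t$)
$- \frac{491209}{-67059} + \frac{406333}{D{\left(-122,468 \right)}} = - \frac{491209}{-67059} + \frac{406333}{-122} = \left(-491209\right) \left(- \frac{1}{67059}\right) + 406333 \left(- \frac{1}{122}\right) = \frac{491209}{67059} - \frac{406333}{122} = - \frac{27188357149}{8181198}$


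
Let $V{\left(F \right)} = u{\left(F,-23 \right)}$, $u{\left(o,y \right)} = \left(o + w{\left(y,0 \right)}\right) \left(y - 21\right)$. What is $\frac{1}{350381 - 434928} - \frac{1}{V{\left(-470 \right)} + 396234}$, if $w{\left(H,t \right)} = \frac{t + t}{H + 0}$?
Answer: $- \frac{501461}{35248827958} \approx -1.4226 \cdot 10^{-5}$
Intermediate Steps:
$w{\left(H,t \right)} = \frac{2 t}{H}$
$u{\left(o,y \right)} = o \left(-21 + y\right)$ ($u{\left(o,y \right)} = \left(o + 2 \cdot 0 \frac{1}{y}\right) \left(y - 21\right) = \left(o + 0\right) \left(-21 + y\right) = o \left(-21 + y\right)$)
$V{\left(F \right)} = - 44 F$ ($V{\left(F \right)} = F \left(-21 - 23\right) = F \left(-44\right) = - 44 F$)
$\frac{1}{350381 - 434928} - \frac{1}{V{\left(-470 \right)} + 396234} = \frac{1}{350381 - 434928} - \frac{1}{\left(-44\right) \left(-470\right) + 396234} = \frac{1}{-84547} - \frac{1}{20680 + 396234} = - \frac{1}{84547} - \frac{1}{416914} = - \frac{501461}{35248827958}$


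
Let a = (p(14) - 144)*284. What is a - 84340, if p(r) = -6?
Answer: -126940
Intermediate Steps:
a = -42600 (a = (-6 - 144)*284 = -150*284 = -42600)
a - 84340 = -42600 - 84340 = -126940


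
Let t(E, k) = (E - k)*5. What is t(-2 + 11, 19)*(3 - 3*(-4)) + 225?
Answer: -525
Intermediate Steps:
t(E, k) = -5*k + 5*E
t(-2 + 11, 19)*(3 - 3*(-4)) + 225 = (-5*19 + 5*(-2 + 11))*(3 - 3*(-4)) + 225 = (-95 + 5*9)*(3 + 12) + 225 = (-95 + 45)*15 + 225 = -50*15 + 225 = -750 + 225 = -525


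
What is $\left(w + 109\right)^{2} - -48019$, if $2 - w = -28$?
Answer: $67340$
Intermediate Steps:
$w = 30$ ($w = 2 - -28 = 2 + 28 = 30$)
$\left(w + 109\right)^{2} - -48019 = \left(30 + 109\right)^{2} - -48019 = 139^{2} + 48019 = 19321 + 48019 = 67340$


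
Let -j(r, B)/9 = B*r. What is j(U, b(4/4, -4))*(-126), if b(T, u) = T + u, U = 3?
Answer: -10206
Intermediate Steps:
j(r, B) = -9*B*r
j(U, b(4/4, -4))*(-126) = -9*(4/4 - 4)*3*(-126) = -9*(4*(¼) - 4)*3*(-126) = -9*(1 - 4)*3*(-126) = -9*(-3)*3*(-126) = 81*(-126) = -10206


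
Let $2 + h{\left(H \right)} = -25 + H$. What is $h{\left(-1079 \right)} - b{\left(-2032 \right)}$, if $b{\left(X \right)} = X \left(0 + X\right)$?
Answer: $-4130130$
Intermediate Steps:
$h{\left(H \right)} = -27 + H$ ($h{\left(H \right)} = -2 + \left(-25 + H\right) = -27 + H$)
$b{\left(X \right)} = X^{2}$ ($b{\left(X \right)} = X X = X^{2}$)
$h{\left(-1079 \right)} - b{\left(-2032 \right)} = \left(-27 - 1079\right) - \left(-2032\right)^{2} = -1106 - 4129024 = -4130130$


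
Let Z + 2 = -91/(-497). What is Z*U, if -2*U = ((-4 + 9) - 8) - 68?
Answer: -129/2 ≈ -64.500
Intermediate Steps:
Z = -129/71 (Z = -2 - 91/(-497) = -2 - 91*(-1/497) = -2 + 13/71 = -129/71 ≈ -1.8169)
U = 71/2 (U = -(((-4 + 9) - 8) - 68)/2 = -((5 - 8) - 68)/2 = -(-3 - 68)/2 = -½*(-71) = 71/2 ≈ 35.500)
Z*U = -129/71*71/2 = -129/2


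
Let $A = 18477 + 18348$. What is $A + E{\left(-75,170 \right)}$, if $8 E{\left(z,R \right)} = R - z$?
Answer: $\frac{294845}{8} \approx 36856.0$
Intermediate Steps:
$A = 36825$
$E{\left(z,R \right)} = - \frac{z}{8} + \frac{R}{8}$ ($E{\left(z,R \right)} = \frac{R - z}{8} = - \frac{z}{8} + \frac{R}{8}$)
$A + E{\left(-75,170 \right)} = 36825 + \left(\left(- \frac{1}{8}\right) \left(-75\right) + \frac{1}{8} \cdot 170\right) = 36825 + \left(\frac{75}{8} + \frac{85}{4}\right) = 36825 + \frac{245}{8} = \frac{294845}{8}$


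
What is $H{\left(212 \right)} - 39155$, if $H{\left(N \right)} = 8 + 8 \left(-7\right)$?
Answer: $-39203$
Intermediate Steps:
$H{\left(N \right)} = -48$ ($H{\left(N \right)} = 8 - 56 = -48$)
$H{\left(212 \right)} - 39155 = -48 - 39155 = -39203$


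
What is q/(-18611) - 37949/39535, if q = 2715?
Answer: -813606364/735785885 ≈ -1.1058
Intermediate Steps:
q/(-18611) - 37949/39535 = 2715/(-18611) - 37949/39535 = 2715*(-1/18611) - 37949*1/39535 = -2715/18611 - 37949/39535 = -813606364/735785885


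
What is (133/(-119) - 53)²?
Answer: 846400/289 ≈ 2928.7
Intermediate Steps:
(133/(-119) - 53)² = (133*(-1/119) - 53)² = (-19/17 - 53)² = (-920/17)² = 846400/289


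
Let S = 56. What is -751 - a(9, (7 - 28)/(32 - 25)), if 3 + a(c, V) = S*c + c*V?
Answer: -1225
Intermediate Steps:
a(c, V) = -3 + 56*c + V*c (a(c, V) = -3 + (56*c + c*V) = -3 + (56*c + V*c) = -3 + 56*c + V*c)
-751 - a(9, (7 - 28)/(32 - 25)) = -751 - (-3 + 56*9 + ((7 - 28)/(32 - 25))*9) = -751 - (-3 + 504 - 21/7*9) = -751 - (-3 + 504 - 21*1/7*9) = -751 - (-3 + 504 - 3*9) = -751 - (-3 + 504 - 27) = -751 - 1*474 = -751 - 474 = -1225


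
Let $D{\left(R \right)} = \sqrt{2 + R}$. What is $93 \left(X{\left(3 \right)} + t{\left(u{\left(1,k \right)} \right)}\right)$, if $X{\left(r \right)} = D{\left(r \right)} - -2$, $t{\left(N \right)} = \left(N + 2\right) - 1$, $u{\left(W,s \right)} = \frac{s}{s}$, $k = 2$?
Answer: $372 + 93 \sqrt{5} \approx 579.95$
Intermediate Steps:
$u{\left(W,s \right)} = 1$
$t{\left(N \right)} = 1 + N$ ($t{\left(N \right)} = \left(2 + N\right) - 1 = 1 + N$)
$X{\left(r \right)} = 2 + \sqrt{2 + r}$ ($X{\left(r \right)} = \sqrt{2 + r} - -2 = \sqrt{2 + r} + 2 = 2 + \sqrt{2 + r}$)
$93 \left(X{\left(3 \right)} + t{\left(u{\left(1,k \right)} \right)}\right) = 93 \left(\left(2 + \sqrt{2 + 3}\right) + \left(1 + 1\right)\right) = 93 \left(\left(2 + \sqrt{5}\right) + 2\right) = 93 \left(4 + \sqrt{5}\right) = 372 + 93 \sqrt{5}$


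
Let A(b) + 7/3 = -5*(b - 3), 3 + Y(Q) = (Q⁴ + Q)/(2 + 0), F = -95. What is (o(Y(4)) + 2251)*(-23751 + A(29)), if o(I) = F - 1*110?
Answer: -48865300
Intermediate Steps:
Y(Q) = -3 + Q/2 + Q⁴/2 (Y(Q) = -3 + (Q⁴ + Q)/(2 + 0) = -3 + (Q + Q⁴)/2 = -3 + (Q + Q⁴)*(½) = -3 + (Q/2 + Q⁴/2) = -3 + Q/2 + Q⁴/2)
A(b) = 38/3 - 5*b (A(b) = -7/3 - 5*(b - 3) = -7/3 - 5*(-3 + b) = -7/3 + (15 - 5*b) = 38/3 - 5*b)
o(I) = -205 (o(I) = -95 - 1*110 = -95 - 110 = -205)
(o(Y(4)) + 2251)*(-23751 + A(29)) = (-205 + 2251)*(-23751 + (38/3 - 5*29)) = 2046*(-23751 + (38/3 - 145)) = 2046*(-23751 - 397/3) = 2046*(-71650/3) = -48865300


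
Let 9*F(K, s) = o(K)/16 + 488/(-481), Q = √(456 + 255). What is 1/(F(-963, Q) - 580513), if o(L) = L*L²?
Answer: -69264/469768763147 ≈ -1.4744e-7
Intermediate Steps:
o(L) = L³
Q = 3*√79 (Q = √711 = 3*√79 ≈ 26.665)
F(K, s) = -488/4329 + K³/144 (F(K, s) = (K³/16 + 488/(-481))/9 = (K³*(1/16) + 488*(-1/481))/9 = (K³/16 - 488/481)/9 = (-488/481 + K³/16)/9 = -488/4329 + K³/144)
1/(F(-963, Q) - 580513) = 1/((-488/4329 + (1/144)*(-963)³) - 580513) = 1/((-488/4329 + (1/144)*(-893056347)) - 580513) = 1/((-488/4329 - 99228483/16) - 580513) = 1/(-429560110715/69264 - 580513) = 1/(-469768763147/69264) = -69264/469768763147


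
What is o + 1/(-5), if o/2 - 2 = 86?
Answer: 879/5 ≈ 175.80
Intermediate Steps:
o = 176 (o = 4 + 2*86 = 4 + 172 = 176)
o + 1/(-5) = 176 + 1/(-5) = 176 - ⅕ = 879/5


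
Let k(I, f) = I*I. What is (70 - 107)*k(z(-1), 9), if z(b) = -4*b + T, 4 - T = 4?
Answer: -592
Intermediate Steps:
T = 0 (T = 4 - 1*4 = 4 - 4 = 0)
z(b) = -4*b (z(b) = -4*b + 0 = -4*b)
k(I, f) = I**2
(70 - 107)*k(z(-1), 9) = (70 - 107)*(-4*(-1))**2 = -37*4**2 = -37*16 = -592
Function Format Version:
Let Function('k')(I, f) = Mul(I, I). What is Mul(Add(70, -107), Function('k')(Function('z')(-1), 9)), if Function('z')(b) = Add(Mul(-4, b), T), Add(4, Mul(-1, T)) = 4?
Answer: -592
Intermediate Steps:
T = 0 (T = Add(4, Mul(-1, 4)) = Add(4, -4) = 0)
Function('z')(b) = Mul(-4, b) (Function('z')(b) = Add(Mul(-4, b), 0) = Mul(-4, b))
Function('k')(I, f) = Pow(I, 2)
Mul(Add(70, -107), Function('k')(Function('z')(-1), 9)) = Mul(Add(70, -107), Pow(Mul(-4, -1), 2)) = Mul(-37, Pow(4, 2)) = Mul(-37, 16) = -592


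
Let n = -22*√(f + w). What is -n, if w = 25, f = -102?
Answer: 22*I*√77 ≈ 193.05*I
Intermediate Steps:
n = -22*I*√77 (n = -22*√(-102 + 25) = -22*I*√77 ≈ -193.05*I)
-n = -(-22)*I*√77 = 22*I*√77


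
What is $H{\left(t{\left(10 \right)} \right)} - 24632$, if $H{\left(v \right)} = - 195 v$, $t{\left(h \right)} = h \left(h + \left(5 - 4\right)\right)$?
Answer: $-46082$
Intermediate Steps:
$t{\left(h \right)} = h \left(1 + h\right)$ ($t{\left(h \right)} = h \left(h + 1\right) = h \left(1 + h\right)$)
$H{\left(t{\left(10 \right)} \right)} - 24632 = - 195 \cdot 10 \left(1 + 10\right) - 24632 = - 195 \cdot 10 \cdot 11 - 24632 = \left(-195\right) 110 - 24632 = -21450 - 24632 = -46082$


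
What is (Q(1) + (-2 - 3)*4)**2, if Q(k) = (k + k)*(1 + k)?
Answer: 256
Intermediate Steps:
Q(k) = 2*k*(1 + k) (Q(k) = (2*k)*(1 + k) = 2*k*(1 + k))
(Q(1) + (-2 - 3)*4)**2 = (2*1*(1 + 1) + (-2 - 3)*4)**2 = (2*1*2 - 5*4)**2 = (4 - 20)**2 = (-16)**2 = 256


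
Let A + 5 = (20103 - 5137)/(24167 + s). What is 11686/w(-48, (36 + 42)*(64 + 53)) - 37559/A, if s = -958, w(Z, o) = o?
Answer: 442020986050/51247053 ≈ 8625.3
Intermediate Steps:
A = -101079/23209 (A = -5 + (20103 - 5137)/(24167 - 958) = -5 + 14966/23209 = -101079/23209 ≈ -4.3552)
11686/w(-48, (36 + 42)*(64 + 53)) - 37559/A = 11686/(((36 + 42)*(64 + 53))) - 37559/(-101079/23209) = 11686/((78*117)) - 37559*(-23209/101079) = 11686/9126 + 871706831/101079 = 11686*(1/9126) + 871706831/101079 = 5843/4563 + 871706831/101079 = 442020986050/51247053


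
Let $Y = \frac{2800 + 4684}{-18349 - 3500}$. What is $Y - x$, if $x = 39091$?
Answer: $- \frac{854106743}{21849} \approx -39091.0$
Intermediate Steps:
$Y = - \frac{7484}{21849}$ ($Y = \frac{7484}{-18349 - 3500} = \frac{7484}{-21849} = 7484 \left(- \frac{1}{21849}\right) = - \frac{7484}{21849} \approx -0.34253$)
$Y - x = - \frac{7484}{21849} - 39091 = - \frac{854106743}{21849}$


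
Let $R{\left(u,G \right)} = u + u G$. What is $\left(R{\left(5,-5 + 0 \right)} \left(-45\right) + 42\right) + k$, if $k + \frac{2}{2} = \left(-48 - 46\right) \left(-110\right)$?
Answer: $11281$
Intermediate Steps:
$R{\left(u,G \right)} = u + G u$
$k = 10339$ ($k = -1 + \left(-48 - 46\right) \left(-110\right) = -1 - -10340 = -1 + 10340 = 10339$)
$\left(R{\left(5,-5 + 0 \right)} \left(-45\right) + 42\right) + k = \left(5 \left(1 + \left(-5 + 0\right)\right) \left(-45\right) + 42\right) + 10339 = \left(5 \left(1 - 5\right) \left(-45\right) + 42\right) + 10339 = \left(5 \left(-4\right) \left(-45\right) + 42\right) + 10339 = \left(\left(-20\right) \left(-45\right) + 42\right) + 10339 = \left(900 + 42\right) + 10339 = 942 + 10339 = 11281$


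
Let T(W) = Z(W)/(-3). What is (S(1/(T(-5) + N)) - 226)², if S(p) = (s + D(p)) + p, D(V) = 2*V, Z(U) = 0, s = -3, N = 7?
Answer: 2560000/49 ≈ 52245.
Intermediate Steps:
T(W) = 0 (T(W) = 0/(-3) = 0*(-⅓) = 0)
S(p) = -3 + 3*p (S(p) = (-3 + 2*p) + p = -3 + 3*p)
(S(1/(T(-5) + N)) - 226)² = ((-3 + 3/(0 + 7)) - 226)² = ((-3 + 3/7) - 226)² = (-18/7 - 226)² = (-1600/7)² = 2560000/49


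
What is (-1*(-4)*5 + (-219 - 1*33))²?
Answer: 53824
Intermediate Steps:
(-1*(-4)*5 + (-219 - 1*33))² = (4*5 + (-219 - 33))² = (20 - 252)² = (-232)² = 53824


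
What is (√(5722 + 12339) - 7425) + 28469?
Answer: 21044 + √18061 ≈ 21178.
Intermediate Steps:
(√(5722 + 12339) - 7425) + 28469 = (√18061 - 7425) + 28469 = (-7425 + √18061) + 28469 = 21044 + √18061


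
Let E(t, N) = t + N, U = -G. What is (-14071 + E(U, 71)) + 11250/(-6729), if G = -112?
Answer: -31154534/2243 ≈ -13890.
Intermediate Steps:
U = 112 (U = -1*(-112) = 112)
E(t, N) = N + t
(-14071 + E(U, 71)) + 11250/(-6729) = (-14071 + (71 + 112)) + 11250/(-6729) = (-14071 + 183) + 11250*(-1/6729) = -13888 - 3750/2243 = -31154534/2243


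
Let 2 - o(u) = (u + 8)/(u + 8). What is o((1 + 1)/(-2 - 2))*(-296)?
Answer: -296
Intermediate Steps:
o(u) = 1 (o(u) = 2 - (u + 8)/(u + 8) = 2 - (8 + u)/(8 + u) = 2 - 1*1 = 2 - 1 = 1)
o((1 + 1)/(-2 - 2))*(-296) = 1*(-296) = -296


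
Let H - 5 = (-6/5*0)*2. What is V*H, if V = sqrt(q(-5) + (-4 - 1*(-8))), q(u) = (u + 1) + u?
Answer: 5*I*sqrt(5) ≈ 11.18*I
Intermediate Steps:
q(u) = 1 + 2*u (q(u) = (1 + u) + u = 1 + 2*u)
H = 5 (H = 5 + (-6/5*0)*2 = 5 + (-6*1/5*0)*2 = 5 - 6/5*0*2 = 5 + 0*2 = 5 + 0 = 5)
V = I*sqrt(5) (V = sqrt((1 + 2*(-5)) + (-4 - 1*(-8))) = sqrt((1 - 10) + (-4 + 8)) = sqrt(-9 + 4) = sqrt(-5) = I*sqrt(5) ≈ 2.2361*I)
V*H = (I*sqrt(5))*5 = 5*I*sqrt(5)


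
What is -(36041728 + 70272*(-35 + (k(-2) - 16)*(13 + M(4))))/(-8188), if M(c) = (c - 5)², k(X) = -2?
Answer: 3968416/2047 ≈ 1938.7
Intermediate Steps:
M(c) = (-5 + c)²
-(36041728 + 70272*(-35 + (k(-2) - 16)*(13 + M(4))))/(-8188) = -(36041728 + 70272*(-35 + (-2 - 16)*(13 + (-5 + 4)²)))/(-8188) = -(36041728 + 70272*(-35 - 18*(13 + (-1)²)))*(-1/8188) = -(36041728 + 70272*(-35 - 18*(13 + 1)))*(-1/8188) = -(36041728 + 70272*(-35 - 18*14))*(-1/8188) = -(36041728 + 70272*(-35 - 252))*(-1/8188) = -3904/(1/(18*(-287) + 9232))*(-1/8188) = -3904/(1/(-5166 + 9232))*(-1/8188) = -3904/(1/4066)*(-1/8188) = -3904/1/4066*(-1/8188) = -3904*4066*(-1/8188) = -15873664*(-1/8188) = 3968416/2047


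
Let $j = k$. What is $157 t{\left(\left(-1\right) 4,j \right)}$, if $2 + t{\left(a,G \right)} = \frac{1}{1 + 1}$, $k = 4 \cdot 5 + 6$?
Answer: $- \frac{471}{2} \approx -235.5$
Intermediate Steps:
$k = 26$ ($k = 20 + 6 = 26$)
$j = 26$
$t{\left(a,G \right)} = - \frac{3}{2}$ ($t{\left(a,G \right)} = -2 + \frac{1}{1 + 1} = -2 + \frac{1}{2} = - \frac{3}{2}$)
$157 t{\left(\left(-1\right) 4,j \right)} = 157 \left(- \frac{3}{2}\right) = - \frac{471}{2}$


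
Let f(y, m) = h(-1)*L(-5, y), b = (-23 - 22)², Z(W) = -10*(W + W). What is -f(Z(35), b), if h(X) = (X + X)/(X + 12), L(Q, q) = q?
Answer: -1400/11 ≈ -127.27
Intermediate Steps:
Z(W) = -20*W
h(X) = 2*X/(12 + X) (h(X) = (2*X)/(12 + X) = 2*X/(12 + X))
b = 2025 (b = (-45)² = 2025)
f(y, m) = -2*y/11 (f(y, m) = (2*(-1)/(12 - 1))*y = (2*(-1)/11)*y = (2*(-1)*(1/11))*y = -2*y/11)
-f(Z(35), b) = -(-2)*(-20*35)/11 = -(-2)*(-700)/11 = -1*1400/11 = -1400/11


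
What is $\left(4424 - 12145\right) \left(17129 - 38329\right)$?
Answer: $163685200$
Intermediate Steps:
$\left(4424 - 12145\right) \left(17129 - 38329\right) = \left(-7721\right) \left(-21200\right) = 163685200$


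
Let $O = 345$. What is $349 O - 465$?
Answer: $119940$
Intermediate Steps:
$349 O - 465 = 349 \cdot 345 - 465 = 120405 - 465 = 119940$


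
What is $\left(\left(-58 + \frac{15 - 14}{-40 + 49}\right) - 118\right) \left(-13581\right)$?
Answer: $2388747$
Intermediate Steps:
$\left(\left(-58 + \frac{15 - 14}{-40 + 49}\right) - 118\right) \left(-13581\right) = \left(\left(-58 + 1 \cdot \frac{1}{9}\right) - 118\right) \left(-13581\right) = \left(\left(-58 + \frac{1}{9}\right) - 118\right) \left(-13581\right) = \left(- \frac{521}{9} - 118\right) \left(-13581\right) = \left(- \frac{1583}{9}\right) \left(-13581\right) = 2388747$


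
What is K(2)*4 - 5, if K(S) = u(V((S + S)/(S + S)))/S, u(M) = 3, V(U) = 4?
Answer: 1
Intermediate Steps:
K(S) = 3/S
K(2)*4 - 5 = (3/2)*4 - 5 = 6 - 5 = 1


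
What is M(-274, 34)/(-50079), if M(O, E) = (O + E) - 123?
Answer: 121/16693 ≈ 0.0072486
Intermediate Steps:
M(O, E) = -123 + E + O (M(O, E) = (E + O) - 123 = -123 + E + O)
M(-274, 34)/(-50079) = (-123 + 34 - 274)/(-50079) = -363*(-1/50079) = 121/16693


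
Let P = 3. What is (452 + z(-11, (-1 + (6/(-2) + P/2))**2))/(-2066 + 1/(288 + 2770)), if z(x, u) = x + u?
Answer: -2735381/12635654 ≈ -0.21648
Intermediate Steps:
z(x, u) = u + x
(452 + z(-11, (-1 + (6/(-2) + P/2))**2))/(-2066 + 1/(288 + 2770)) = (452 + ((-1 + (6/(-2) + 3/2))**2 - 11))/(-2066 + 1/(288 + 2770)) = (452 + ((-1 + (6*(-1/2) + 3*(1/2)))**2 - 11))/(-2066 + 1/3058) = (452 + ((-1 + (-3 + 3/2))**2 - 11))/(-2066 + 1/3058) = (452 + ((-1 - 3/2)**2 - 11))/(-6317827/3058) = (452 + ((-5/2)**2 - 11))*(-3058/6317827) = (452 + (25/4 - 11))*(-3058/6317827) = (452 - 19/4)*(-3058/6317827) = (1789/4)*(-3058/6317827) = -2735381/12635654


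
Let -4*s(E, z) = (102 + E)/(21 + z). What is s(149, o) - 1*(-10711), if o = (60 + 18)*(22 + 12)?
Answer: 114521761/10692 ≈ 10711.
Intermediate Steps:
o = 2652 (o = 78*34 = 2652)
s(E, z) = -(102 + E)/(4*(21 + z))
s(149, o) - 1*(-10711) = (-102 - 1*149)/(4*(21 + 2652)) - 1*(-10711) = (1/4)*(-102 - 149)/2673 + 10711 = (1/4)*(1/2673)*(-251) + 10711 = -251/10692 + 10711 = 114521761/10692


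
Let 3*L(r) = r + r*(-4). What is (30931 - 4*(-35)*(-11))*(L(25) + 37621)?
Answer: 1104984036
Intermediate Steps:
L(r) = -r (L(r) = (r + r*(-4))/3 = (r - 4*r)/3 = (-3*r)/3 = -r)
(30931 - 4*(-35)*(-11))*(L(25) + 37621) = (30931 - 4*(-35)*(-11))*(-1*25 + 37621) = (30931 + 140*(-11))*(-25 + 37621) = (30931 - 1540)*37596 = 29391*37596 = 1104984036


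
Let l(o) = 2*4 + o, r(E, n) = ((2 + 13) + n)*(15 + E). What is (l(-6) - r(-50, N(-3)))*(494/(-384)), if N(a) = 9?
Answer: -103987/96 ≈ -1083.2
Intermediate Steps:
r(E, n) = (15 + E)*(15 + n) (r(E, n) = (15 + n)*(15 + E) = (15 + E)*(15 + n))
l(o) = 8 + o
(l(-6) - r(-50, N(-3)))*(494/(-384)) = ((8 - 6) - (225 + 15*(-50) + 15*9 - 50*9))*(494/(-384)) = (2 - (225 - 750 + 135 - 450))*(494*(-1/384)) = (2 - 1*(-840))*(-247/192) = (2 + 840)*(-247/192) = 842*(-247/192) = -103987/96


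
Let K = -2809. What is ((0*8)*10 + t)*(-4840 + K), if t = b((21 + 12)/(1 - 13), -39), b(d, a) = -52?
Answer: 397748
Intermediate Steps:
t = -52
((0*8)*10 + t)*(-4840 + K) = ((0*8)*10 - 52)*(-4840 - 2809) = (0*10 - 52)*(-7649) = (0 - 52)*(-7649) = -52*(-7649) = 397748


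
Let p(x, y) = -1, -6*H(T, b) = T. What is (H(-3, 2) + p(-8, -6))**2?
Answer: 1/4 ≈ 0.25000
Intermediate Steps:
H(T, b) = -T/6
(H(-3, 2) + p(-8, -6))**2 = (-1/6*(-3) - 1)**2 = (1/2 - 1)**2 = (-1/2)**2 = 1/4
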